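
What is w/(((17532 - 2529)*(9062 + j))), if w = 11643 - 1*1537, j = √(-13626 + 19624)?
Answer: 45790286/615977015769 - 5053*√5998/615977015769 ≈ 7.3702e-5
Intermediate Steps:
j = √5998 ≈ 77.447
w = 10106 (w = 11643 - 1537 = 10106)
w/(((17532 - 2529)*(9062 + j))) = 10106/(((17532 - 2529)*(9062 + √5998))) = 10106/((15003*(9062 + √5998))) = 10106/(135957186 + 15003*√5998)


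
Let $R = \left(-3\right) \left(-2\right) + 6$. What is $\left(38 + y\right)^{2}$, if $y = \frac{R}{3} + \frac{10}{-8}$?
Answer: $\frac{26569}{16} \approx 1660.6$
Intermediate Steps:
$R = 12$ ($R = 6 + 6 = 12$)
$y = \frac{11}{4}$ ($y = \frac{12}{3} + \frac{10}{-8} = 12 \cdot \frac{1}{3} + 10 \left(- \frac{1}{8}\right) = 4 - \frac{5}{4} = \frac{11}{4} \approx 2.75$)
$\left(38 + y\right)^{2} = \left(38 + \frac{11}{4}\right)^{2} = \left(\frac{163}{4}\right)^{2} = \frac{26569}{16}$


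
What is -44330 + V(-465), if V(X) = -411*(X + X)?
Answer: 337900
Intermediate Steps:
V(X) = -822*X
-44330 + V(-465) = -44330 - 822*(-465) = -44330 + 382230 = 337900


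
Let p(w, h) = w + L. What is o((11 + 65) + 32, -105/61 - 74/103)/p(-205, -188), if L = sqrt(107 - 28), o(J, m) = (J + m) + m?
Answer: -66410365/131773359 - 323953*sqrt(79)/131773359 ≈ -0.52582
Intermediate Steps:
o(J, m) = J + 2*m
L = sqrt(79) ≈ 8.8882
p(w, h) = w + sqrt(79)
o((11 + 65) + 32, -105/61 - 74/103)/p(-205, -188) = (((11 + 65) + 32) + 2*(-105/61 - 74/103))/(-205 + sqrt(79)) = ((76 + 32) + 2*(-105*1/61 - 74*1/103))/(-205 + sqrt(79)) = (108 + 2*(-105/61 - 74/103))/(-205 + sqrt(79)) = (108 + 2*(-15329/6283))/(-205 + sqrt(79)) = (108 - 30658/6283)/(-205 + sqrt(79)) = 647906/(6283*(-205 + sqrt(79)))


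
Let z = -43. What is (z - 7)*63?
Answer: -3150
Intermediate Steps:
(z - 7)*63 = (-43 - 7)*63 = -50*63 = -3150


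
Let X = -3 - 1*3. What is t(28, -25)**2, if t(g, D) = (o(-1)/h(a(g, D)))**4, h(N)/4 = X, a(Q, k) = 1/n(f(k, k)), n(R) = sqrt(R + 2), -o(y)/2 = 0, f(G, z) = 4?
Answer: 0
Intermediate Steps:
o(y) = 0 (o(y) = -2*0 = 0)
n(R) = sqrt(2 + R)
a(Q, k) = sqrt(6)/6 (a(Q, k) = 1/(sqrt(2 + 4)) = 1/(sqrt(6)) = sqrt(6)/6)
X = -6 (X = -3 - 3 = -6)
h(N) = -24 (h(N) = 4*(-6) = -24)
t(g, D) = 0 (t(g, D) = (0/(-24))**4 = (0*(-1/24))**4 = 0**4 = 0)
t(28, -25)**2 = 0**2 = 0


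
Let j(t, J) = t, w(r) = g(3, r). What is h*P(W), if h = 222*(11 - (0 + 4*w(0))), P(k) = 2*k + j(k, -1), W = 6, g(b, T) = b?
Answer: -3996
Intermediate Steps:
w(r) = 3
P(k) = 3*k (P(k) = 2*k + k = 3*k)
h = -222 (h = 222*(11 - (0 + 4*3)) = 222*(11 - (0 + 12)) = 222*(11 - 1*12) = 222*(11 - 12) = 222*(-1) = -222)
h*P(W) = -666*6 = -222*18 = -3996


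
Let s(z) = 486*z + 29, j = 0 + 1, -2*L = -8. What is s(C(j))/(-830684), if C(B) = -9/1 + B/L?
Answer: 8447/1661368 ≈ 0.0050844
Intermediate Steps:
L = 4 (L = -½*(-8) = 4)
j = 1
C(B) = -9 + B/4 (C(B) = -9/1 + B/4 = -9*1 + B*(¼) = -9 + B/4)
s(z) = 29 + 486*z
s(C(j))/(-830684) = (29 + 486*(-9 + (¼)*1))/(-830684) = (29 + 486*(-9 + ¼))*(-1/830684) = (29 + 486*(-35/4))*(-1/830684) = (29 - 8505/2)*(-1/830684) = -8447/2*(-1/830684) = 8447/1661368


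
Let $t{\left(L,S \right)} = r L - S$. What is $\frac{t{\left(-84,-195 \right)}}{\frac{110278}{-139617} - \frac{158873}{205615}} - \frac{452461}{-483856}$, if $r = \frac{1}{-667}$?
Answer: $- \frac{1794261455343892040963}{14476523373316486672} \approx -123.94$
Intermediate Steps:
$r = - \frac{1}{667} \approx -0.0014993$
$t{\left(L,S \right)} = - S - \frac{L}{667}$ ($t{\left(L,S \right)} = - \frac{L}{667} - S = - S - \frac{L}{667}$)
$\frac{t{\left(-84,-195 \right)}}{\frac{110278}{-139617} - \frac{158873}{205615}} - \frac{452461}{-483856} = \frac{\left(-1\right) \left(-195\right) - - \frac{84}{667}}{\frac{110278}{-139617} - \frac{158873}{205615}} - \frac{452461}{-483856} = \frac{195 + \frac{84}{667}}{110278 \left(- \frac{1}{139617}\right) - \frac{158873}{205615}} - - \frac{452461}{483856} = \frac{130149}{667 \left(- \frac{110278}{139617} - \frac{158873}{205615}\right)} + \frac{452461}{483856} = \frac{130149}{667 \left(- \frac{44856182611}{28707349455}\right)} + \frac{452461}{483856} = \frac{130149}{667} \left(- \frac{28707349455}{44856182611}\right) + \frac{452461}{483856} = - \frac{3736232824218795}{29919073801537} + \frac{452461}{483856} = - \frac{1794261455343892040963}{14476523373316486672}$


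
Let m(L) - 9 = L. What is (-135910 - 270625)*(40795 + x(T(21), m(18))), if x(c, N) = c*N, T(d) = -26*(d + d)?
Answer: -4598317385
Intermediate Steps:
T(d) = -52*d
m(L) = 9 + L
x(c, N) = N*c
(-135910 - 270625)*(40795 + x(T(21), m(18))) = (-135910 - 270625)*(40795 + (9 + 18)*(-52*21)) = -406535*(40795 + 27*(-1092)) = -406535*(40795 - 29484) = -406535*11311 = -4598317385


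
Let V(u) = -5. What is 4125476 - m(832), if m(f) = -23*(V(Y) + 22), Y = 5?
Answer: 4125867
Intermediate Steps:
m(f) = -391 (m(f) = -23*(-5 + 22) = -23*17 = -391)
4125476 - m(832) = 4125476 - 1*(-391) = 4125476 + 391 = 4125867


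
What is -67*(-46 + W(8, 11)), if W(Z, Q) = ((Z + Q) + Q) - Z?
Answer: 1608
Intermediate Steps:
W(Z, Q) = 2*Q (W(Z, Q) = ((Q + Z) + Q) - Z = (Z + 2*Q) - Z = 2*Q)
-67*(-46 + W(8, 11)) = -67*(-46 + 2*11) = -67*(-46 + 22) = -67*(-24) = 1608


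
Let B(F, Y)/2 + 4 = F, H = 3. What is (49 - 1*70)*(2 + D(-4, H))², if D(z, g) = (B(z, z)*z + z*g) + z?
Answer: -52500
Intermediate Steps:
B(F, Y) = -8 + 2*F
D(z, g) = z + g*z + z*(-8 + 2*z) (D(z, g) = ((-8 + 2*z)*z + z*g) + z = (z*(-8 + 2*z) + g*z) + z = (g*z + z*(-8 + 2*z)) + z = z + g*z + z*(-8 + 2*z))
(49 - 1*70)*(2 + D(-4, H))² = (49 - 1*70)*(2 - 4*(-7 + 3 + 2*(-4)))² = (49 - 70)*(2 - 4*(-7 + 3 - 8))² = -21*(2 - 4*(-12))² = -21*(2 + 48)² = -21*50² = -21*2500 = -52500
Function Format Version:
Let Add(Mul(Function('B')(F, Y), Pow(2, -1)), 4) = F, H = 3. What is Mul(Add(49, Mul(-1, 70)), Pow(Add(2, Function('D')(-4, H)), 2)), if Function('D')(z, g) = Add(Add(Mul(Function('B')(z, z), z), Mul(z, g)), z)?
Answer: -52500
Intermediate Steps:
Function('B')(F, Y) = Add(-8, Mul(2, F))
Function('D')(z, g) = Add(z, Mul(g, z), Mul(z, Add(-8, Mul(2, z)))) (Function('D')(z, g) = Add(Add(Mul(Add(-8, Mul(2, z)), z), Mul(z, g)), z) = Add(Add(Mul(z, Add(-8, Mul(2, z))), Mul(g, z)), z) = Add(Add(Mul(g, z), Mul(z, Add(-8, Mul(2, z)))), z) = Add(z, Mul(g, z), Mul(z, Add(-8, Mul(2, z)))))
Mul(Add(49, Mul(-1, 70)), Pow(Add(2, Function('D')(-4, H)), 2)) = Mul(Add(49, Mul(-1, 70)), Pow(Add(2, Mul(-4, Add(-7, 3, Mul(2, -4)))), 2)) = Mul(Add(49, -70), Pow(Add(2, Mul(-4, Add(-7, 3, -8))), 2)) = Mul(-21, Pow(Add(2, Mul(-4, -12)), 2)) = Mul(-21, Pow(Add(2, 48), 2)) = Mul(-21, Pow(50, 2)) = Mul(-21, 2500) = -52500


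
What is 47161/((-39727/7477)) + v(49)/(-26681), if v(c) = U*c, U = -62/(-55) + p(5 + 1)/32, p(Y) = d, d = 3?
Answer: -16558662953585147/1865522713120 ≈ -8876.2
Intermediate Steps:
p(Y) = 3
U = 2149/1760 (U = -62/(-55) + 3/32 = -62*(-1/55) + 3*(1/32) = 62/55 + 3/32 = 2149/1760 ≈ 1.2210)
v(c) = 2149*c/1760
47161/((-39727/7477)) + v(49)/(-26681) = 47161/((-39727/7477)) + ((2149/1760)*49)/(-26681) = 47161/((-39727*1/7477)) + (105301/1760)*(-1/26681) = 47161/(-39727/7477) - 105301/46958560 = 47161*(-7477/39727) - 105301/46958560 = -352622797/39727 - 105301/46958560 = -16558662953585147/1865522713120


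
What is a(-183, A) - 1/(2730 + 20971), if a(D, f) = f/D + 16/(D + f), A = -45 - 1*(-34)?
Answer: -9427048/420716451 ≈ -0.022407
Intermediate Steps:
A = -11 (A = -45 + 34 = -11)
a(D, f) = 16/(D + f) + f/D
a(-183, A) - 1/(2730 + 20971) = ((-11)² + 16*(-183) - 183*(-11))/((-183)*(-183 - 11)) - 1/(2730 + 20971) = -1/183*(121 - 2928 + 2013)/(-194) - 1/23701 = -1/183*(-1/194)*(-794) - 1*1/23701 = -397/17751 - 1/23701 = -9427048/420716451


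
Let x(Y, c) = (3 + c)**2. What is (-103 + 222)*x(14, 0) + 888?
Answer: 1959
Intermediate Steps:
(-103 + 222)*x(14, 0) + 888 = (-103 + 222)*(3 + 0)**2 + 888 = 119*3**2 + 888 = 119*9 + 888 = 1071 + 888 = 1959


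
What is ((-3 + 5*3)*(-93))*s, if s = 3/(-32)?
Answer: 837/8 ≈ 104.63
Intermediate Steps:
s = -3/32 (s = 3*(-1/32) = -3/32 ≈ -0.093750)
((-3 + 5*3)*(-93))*s = ((-3 + 5*3)*(-93))*(-3/32) = ((-3 + 15)*(-93))*(-3/32) = (12*(-93))*(-3/32) = -1116*(-3/32) = 837/8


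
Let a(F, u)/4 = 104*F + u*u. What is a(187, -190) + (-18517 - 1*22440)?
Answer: 181235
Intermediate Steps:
a(F, u) = 4*u² + 416*F (a(F, u) = 4*(104*F + u*u) = 4*(104*F + u²) = 4*(u² + 104*F) = 4*u² + 416*F)
a(187, -190) + (-18517 - 1*22440) = (4*(-190)² + 416*187) + (-18517 - 1*22440) = (4*36100 + 77792) + (-18517 - 22440) = (144400 + 77792) - 40957 = 222192 - 40957 = 181235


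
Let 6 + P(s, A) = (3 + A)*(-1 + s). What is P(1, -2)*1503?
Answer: -9018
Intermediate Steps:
P(s, A) = -6 + (-1 + s)*(3 + A) (P(s, A) = -6 + (3 + A)*(-1 + s) = -6 + (-1 + s)*(3 + A))
P(1, -2)*1503 = (-9 - 1*(-2) + 3*1 - 2*1)*1503 = (-9 + 2 + 3 - 2)*1503 = -6*1503 = -9018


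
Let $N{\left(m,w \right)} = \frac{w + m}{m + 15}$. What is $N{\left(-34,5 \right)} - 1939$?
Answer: $- \frac{36812}{19} \approx -1937.5$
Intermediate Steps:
$N{\left(m,w \right)} = \frac{m + w}{15 + m}$
$N{\left(-34,5 \right)} - 1939 = \frac{-34 + 5}{15 - 34} - 1939 = \frac{1}{-19} \left(-29\right) - 1939 = \left(- \frac{1}{19}\right) \left(-29\right) - 1939 = \frac{29}{19} - 1939 = - \frac{36812}{19}$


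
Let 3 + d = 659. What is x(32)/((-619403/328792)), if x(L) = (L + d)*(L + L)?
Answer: -14477369344/619403 ≈ -23373.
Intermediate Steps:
d = 656 (d = -3 + 659 = 656)
x(L) = 2*L*(656 + L) (x(L) = (L + 656)*(L + L) = (656 + L)*(2*L) = 2*L*(656 + L))
x(32)/((-619403/328792)) = (2*32*(656 + 32))/((-619403/328792)) = (2*32*688)/((-619403*1/328792)) = 44032/(-619403/328792) = 44032*(-328792/619403) = -14477369344/619403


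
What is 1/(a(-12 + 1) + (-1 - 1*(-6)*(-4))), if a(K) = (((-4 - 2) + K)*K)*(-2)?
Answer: -1/399 ≈ -0.0025063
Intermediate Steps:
a(K) = -2*K*(-6 + K) (a(K) = ((-6 + K)*K)*(-2) = (K*(-6 + K))*(-2) = -2*K*(-6 + K))
1/(a(-12 + 1) + (-1 - 1*(-6)*(-4))) = 1/(2*(-12 + 1)*(6 - (-12 + 1)) + (-1 - 1*(-6)*(-4))) = 1/(2*(-11)*(6 - 1*(-11)) + (-1 + 6*(-4))) = 1/(2*(-11)*(6 + 11) + (-1 - 24)) = 1/(2*(-11)*17 - 25) = 1/(-374 - 25) = 1/(-399) = -1/399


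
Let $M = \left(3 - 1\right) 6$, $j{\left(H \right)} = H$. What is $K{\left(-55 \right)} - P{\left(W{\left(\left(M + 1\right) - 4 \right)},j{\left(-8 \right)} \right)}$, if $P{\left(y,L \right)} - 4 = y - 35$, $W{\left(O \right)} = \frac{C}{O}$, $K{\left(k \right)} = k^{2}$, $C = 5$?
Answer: $\frac{27499}{9} \approx 3055.4$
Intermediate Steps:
$M = 12$ ($M = 2 \cdot 6 = 12$)
$W{\left(O \right)} = \frac{5}{O}$
$P{\left(y,L \right)} = -31 + y$ ($P{\left(y,L \right)} = 4 + \left(y - 35\right) = 4 + \left(-35 + y\right) = -31 + y$)
$K{\left(-55 \right)} - P{\left(W{\left(\left(M + 1\right) - 4 \right)},j{\left(-8 \right)} \right)} = \left(-55\right)^{2} - \left(-31 + \frac{5}{\left(12 + 1\right) - 4}\right) = 3025 - \left(-31 + \frac{5}{13 - 4}\right) = 3025 - \left(-31 + \frac{5}{9}\right) = 3025 - - \frac{274}{9} = 3025 + \frac{274}{9} = \frac{27499}{9}$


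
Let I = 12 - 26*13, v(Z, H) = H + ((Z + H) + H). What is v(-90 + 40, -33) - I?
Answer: 177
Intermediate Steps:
v(Z, H) = Z + 3*H (v(Z, H) = H + ((H + Z) + H) = H + (Z + 2*H) = Z + 3*H)
I = -326 (I = 12 - 338 = -326)
v(-90 + 40, -33) - I = ((-90 + 40) + 3*(-33)) - 1*(-326) = (-50 - 99) + 326 = -149 + 326 = 177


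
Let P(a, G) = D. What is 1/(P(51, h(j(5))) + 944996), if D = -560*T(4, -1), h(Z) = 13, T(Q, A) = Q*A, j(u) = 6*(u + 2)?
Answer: 1/947236 ≈ 1.0557e-6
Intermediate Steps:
j(u) = 12 + 6*u (j(u) = 6*(2 + u) = 12 + 6*u)
T(Q, A) = A*Q
D = 2240 (D = -(-560)*4 = -560*(-4) = 2240)
P(a, G) = 2240
1/(P(51, h(j(5))) + 944996) = 1/(2240 + 944996) = 1/947236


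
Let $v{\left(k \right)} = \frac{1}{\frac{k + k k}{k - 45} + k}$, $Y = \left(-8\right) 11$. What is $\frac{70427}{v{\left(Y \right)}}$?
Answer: $- \frac{194780960}{19} \approx -1.0252 \cdot 10^{7}$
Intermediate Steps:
$Y = -88$
$v{\left(k \right)} = \frac{1}{k + \frac{k + k^{2}}{-45 + k}}$ ($v{\left(k \right)} = \frac{1}{\frac{k + k^{2}}{-45 + k} + k} = \frac{1}{k + \frac{k + k^{2}}{-45 + k}}$)
$\frac{70427}{v{\left(Y \right)}} = \frac{70427}{\frac{1}{2} \frac{1}{-88} \frac{1}{-22 - 88} \left(-45 - 88\right)} = \frac{70427}{\frac{1}{2} \left(- \frac{1}{88}\right) \frac{1}{-110} \left(-133\right)} = \frac{70427}{\frac{1}{2} \left(- \frac{1}{88}\right) \left(- \frac{1}{110}\right) \left(-133\right)} = \frac{70427}{- \frac{133}{19360}} = 70427 \left(- \frac{19360}{133}\right) = - \frac{194780960}{19}$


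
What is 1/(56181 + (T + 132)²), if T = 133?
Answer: 1/126406 ≈ 7.9110e-6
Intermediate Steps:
1/(56181 + (T + 132)²) = 1/(56181 + (133 + 132)²) = 1/(56181 + 265²) = 1/(56181 + 70225) = 1/126406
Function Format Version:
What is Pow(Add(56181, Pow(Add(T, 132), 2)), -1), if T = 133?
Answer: Rational(1, 126406) ≈ 7.9110e-6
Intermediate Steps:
Pow(Add(56181, Pow(Add(T, 132), 2)), -1) = Pow(Add(56181, Pow(Add(133, 132), 2)), -1) = Pow(Add(56181, Pow(265, 2)), -1) = Pow(Add(56181, 70225), -1) = Pow(126406, -1) = Rational(1, 126406)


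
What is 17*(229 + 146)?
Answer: 6375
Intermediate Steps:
17*(229 + 146) = 17*375 = 6375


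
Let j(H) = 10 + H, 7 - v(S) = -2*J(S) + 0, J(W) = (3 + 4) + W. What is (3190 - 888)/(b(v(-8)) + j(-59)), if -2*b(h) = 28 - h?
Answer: -4604/121 ≈ -38.050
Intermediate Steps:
J(W) = 7 + W
v(S) = 21 + 2*S (v(S) = 7 - (-2*(7 + S) + 0) = 7 - ((-14 - 2*S) + 0) = 7 - (-14 - 2*S) = 7 + (14 + 2*S) = 21 + 2*S)
b(h) = -14 + h/2 (b(h) = -(28 - h)/2 = -14 + h/2)
(3190 - 888)/(b(v(-8)) + j(-59)) = (3190 - 888)/((-14 + (21 + 2*(-8))/2) + (10 - 59)) = 2302/((-14 + (21 - 16)/2) - 49) = 2302/((-14 + (1/2)*5) - 49) = 2302/((-14 + 5/2) - 49) = 2302/(-23/2 - 49) = 2302/(-121/2) = 2302*(-2/121) = -4604/121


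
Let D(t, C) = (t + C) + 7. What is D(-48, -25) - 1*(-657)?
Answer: 591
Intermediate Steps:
D(t, C) = 7 + C + t (D(t, C) = (C + t) + 7 = 7 + C + t)
D(-48, -25) - 1*(-657) = (7 - 25 - 48) - 1*(-657) = -66 + 657 = 591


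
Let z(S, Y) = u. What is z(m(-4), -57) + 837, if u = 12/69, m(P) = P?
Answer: 19255/23 ≈ 837.17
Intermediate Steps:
u = 4/23 (u = 12*(1/69) = 4/23 ≈ 0.17391)
z(S, Y) = 4/23
z(m(-4), -57) + 837 = 4/23 + 837 = 19255/23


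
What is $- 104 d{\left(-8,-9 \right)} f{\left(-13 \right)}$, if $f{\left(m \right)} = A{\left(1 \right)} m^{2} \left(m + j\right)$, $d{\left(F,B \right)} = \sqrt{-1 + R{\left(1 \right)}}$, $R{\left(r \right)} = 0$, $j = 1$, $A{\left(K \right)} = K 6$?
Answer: $1265472 i \approx 1.2655 \cdot 10^{6} i$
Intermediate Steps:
$A{\left(K \right)} = 6 K$
$d{\left(F,B \right)} = i$ ($d{\left(F,B \right)} = \sqrt{-1 + 0} = \sqrt{-1} = i$)
$f{\left(m \right)} = 6 m^{2} \left(1 + m\right)$ ($f{\left(m \right)} = 6 \cdot 1 m^{2} \left(m + 1\right) = 6 m^{2} \left(1 + m\right)$)
$- 104 d{\left(-8,-9 \right)} f{\left(-13 \right)} = - 104 i 6 \left(-13\right)^{2} \left(1 - 13\right) = - 104 i 6 \cdot 169 \left(-12\right) = - 104 i \left(-12168\right) = 1265472 i$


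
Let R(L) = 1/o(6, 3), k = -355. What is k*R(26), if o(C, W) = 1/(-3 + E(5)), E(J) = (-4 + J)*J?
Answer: -710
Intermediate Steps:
E(J) = J*(-4 + J)
o(C, W) = ½ (o(C, W) = 1/(-3 + 5*(-4 + 5)) = 1/(-3 + 5*1) = 1/(-3 + 5) = 1/2 = ½)
R(L) = 2 (R(L) = 1/(½) = 2)
k*R(26) = -355*2 = -710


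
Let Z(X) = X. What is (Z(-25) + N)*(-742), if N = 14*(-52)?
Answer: 558726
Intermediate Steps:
N = -728
(Z(-25) + N)*(-742) = (-25 - 728)*(-742) = -753*(-742) = 558726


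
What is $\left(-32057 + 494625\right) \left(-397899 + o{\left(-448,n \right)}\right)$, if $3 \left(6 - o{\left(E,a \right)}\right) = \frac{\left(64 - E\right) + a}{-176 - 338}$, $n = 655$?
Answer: $- \frac{47301420321092}{257} \approx -1.8405 \cdot 10^{11}$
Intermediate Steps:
$o{\left(E,a \right)} = \frac{4658}{771} - \frac{E}{1542} + \frac{a}{1542}$ ($o{\left(E,a \right)} = 6 - \frac{\left(\left(64 - E\right) + a\right) \frac{1}{-176 - 338}}{3} = 6 - \frac{\left(64 + a - E\right) \frac{1}{-514}}{3} = 6 - \frac{\left(64 + a - E\right) \left(- \frac{1}{514}\right)}{3} = 6 - \frac{- \frac{32}{257} - \frac{a}{514} + \frac{E}{514}}{3} = 6 + \left(\frac{32}{771} - \frac{E}{1542} + \frac{a}{1542}\right) = \frac{4658}{771} - \frac{E}{1542} + \frac{a}{1542}$)
$\left(-32057 + 494625\right) \left(-397899 + o{\left(-448,n \right)}\right) = \left(-32057 + 494625\right) \left(-397899 + \left(\frac{4658}{771} - - \frac{224}{771} + \frac{1}{1542} \cdot 655\right)\right) = 462568 \left(-397899 + \left(\frac{4658}{771} + \frac{224}{771} + \frac{655}{1542}\right)\right) = 462568 \left(-397899 + \frac{3473}{514}\right) = 462568 \left(- \frac{204516613}{514}\right) = - \frac{47301420321092}{257}$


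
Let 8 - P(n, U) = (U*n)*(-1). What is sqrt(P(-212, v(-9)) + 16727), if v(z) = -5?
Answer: sqrt(17795) ≈ 133.40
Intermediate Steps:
P(n, U) = 8 + U*n (P(n, U) = 8 - U*n*(-1) = 8 - (-1)*U*n = 8 + U*n)
sqrt(P(-212, v(-9)) + 16727) = sqrt((8 - 5*(-212)) + 16727) = sqrt((8 + 1060) + 16727) = sqrt(1068 + 16727) = sqrt(17795)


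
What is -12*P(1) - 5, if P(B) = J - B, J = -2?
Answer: 31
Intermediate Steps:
P(B) = -2 - B
-12*P(1) - 5 = -12*(-2 - 1*1) - 5 = -12*(-2 - 1) - 5 = -12*(-3) - 5 = 36 - 5 = 31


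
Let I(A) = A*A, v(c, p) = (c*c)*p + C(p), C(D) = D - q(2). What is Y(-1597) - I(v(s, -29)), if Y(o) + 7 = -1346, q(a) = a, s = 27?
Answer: -448254937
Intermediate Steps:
Y(o) = -1353 (Y(o) = -7 - 1346 = -1353)
C(D) = -2 + D (C(D) = D - 1*2 = D - 2 = -2 + D)
v(c, p) = -2 + p + p*c**2 (v(c, p) = (c*c)*p + (-2 + p) = c**2*p + (-2 + p) = p*c**2 + (-2 + p) = -2 + p + p*c**2)
I(A) = A**2
Y(-1597) - I(v(s, -29)) = -1353 - (-2 - 29 - 29*27**2)**2 = -1353 - (-2 - 29 - 29*729)**2 = -1353 - (-2 - 29 - 21141)**2 = -1353 - 1*(-21172)**2 = -1353 - 1*448253584 = -1353 - 448253584 = -448254937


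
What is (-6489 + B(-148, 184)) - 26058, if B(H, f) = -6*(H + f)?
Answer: -32763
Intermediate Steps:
B(H, f) = -6*H - 6*f
(-6489 + B(-148, 184)) - 26058 = (-6489 + (-6*(-148) - 6*184)) - 26058 = (-6489 + (888 - 1104)) - 26058 = (-6489 - 216) - 26058 = -6705 - 26058 = -32763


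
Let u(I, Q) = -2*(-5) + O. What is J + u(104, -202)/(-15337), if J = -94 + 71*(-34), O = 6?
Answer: -38465212/15337 ≈ -2508.0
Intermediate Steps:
u(I, Q) = 16 (u(I, Q) = -2*(-5) + 6 = 10 + 6 = 16)
J = -2508 (J = -94 - 2414 = -2508)
J + u(104, -202)/(-15337) = -2508 + 16/(-15337) = -2508 + 16*(-1/15337) = -2508 - 16/15337 = -38465212/15337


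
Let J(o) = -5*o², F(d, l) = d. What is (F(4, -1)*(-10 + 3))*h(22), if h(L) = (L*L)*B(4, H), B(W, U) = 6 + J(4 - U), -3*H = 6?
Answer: 2358048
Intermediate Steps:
H = -2 (H = -⅓*6 = -2)
B(W, U) = 6 - 5*(4 - U)²
h(L) = -174*L² (h(L) = (L*L)*(6 - 5*(-4 - 2)²) = L²*(6 - 5*(-6)²) = L²*(6 - 5*36) = L²*(6 - 180) = L²*(-174) = -174*L²)
(F(4, -1)*(-10 + 3))*h(22) = (4*(-10 + 3))*(-174*22²) = (4*(-7))*(-174*484) = -28*(-84216) = 2358048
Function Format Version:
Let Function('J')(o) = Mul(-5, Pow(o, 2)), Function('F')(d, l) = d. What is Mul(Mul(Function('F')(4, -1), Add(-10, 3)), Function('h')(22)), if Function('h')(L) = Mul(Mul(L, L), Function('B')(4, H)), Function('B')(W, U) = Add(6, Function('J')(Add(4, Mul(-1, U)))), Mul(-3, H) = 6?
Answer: 2358048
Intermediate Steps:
H = -2 (H = Mul(Rational(-1, 3), 6) = -2)
Function('B')(W, U) = Add(6, Mul(-5, Pow(Add(4, Mul(-1, U)), 2)))
Function('h')(L) = Mul(-174, Pow(L, 2)) (Function('h')(L) = Mul(Mul(L, L), Add(6, Mul(-5, Pow(Add(-4, -2), 2)))) = Mul(Pow(L, 2), Add(6, Mul(-5, Pow(-6, 2)))) = Mul(Pow(L, 2), Add(6, Mul(-5, 36))) = Mul(Pow(L, 2), Add(6, -180)) = Mul(Pow(L, 2), -174) = Mul(-174, Pow(L, 2)))
Mul(Mul(Function('F')(4, -1), Add(-10, 3)), Function('h')(22)) = Mul(Mul(4, Add(-10, 3)), Mul(-174, Pow(22, 2))) = Mul(Mul(4, -7), Mul(-174, 484)) = Mul(-28, -84216) = 2358048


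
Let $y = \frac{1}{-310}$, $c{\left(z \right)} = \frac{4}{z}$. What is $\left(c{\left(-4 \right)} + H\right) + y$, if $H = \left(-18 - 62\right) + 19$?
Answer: $- \frac{19221}{310} \approx -62.003$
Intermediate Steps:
$y = - \frac{1}{310} \approx -0.0032258$
$H = -61$ ($H = -80 + 19 = -61$)
$\left(c{\left(-4 \right)} + H\right) + y = \left(\frac{4}{-4} - 61\right) - \frac{1}{310} = \left(4 \left(- \frac{1}{4}\right) - 61\right) - \frac{1}{310} = \left(-1 - 61\right) - \frac{1}{310} = -62 - \frac{1}{310} = - \frac{19221}{310}$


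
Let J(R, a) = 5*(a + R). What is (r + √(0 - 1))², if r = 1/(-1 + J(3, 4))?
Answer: -1155/1156 + I/17 ≈ -0.99914 + 0.058824*I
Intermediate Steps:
J(R, a) = 5*R + 5*a (J(R, a) = 5*(R + a) = 5*R + 5*a)
r = 1/34 (r = 1/(-1 + (5*3 + 5*4)) = 1/(-1 + (15 + 20)) = 1/(-1 + 35) = 1/34 ≈ 0.029412)
(r + √(0 - 1))² = (1/34 + √(0 - 1))² = (1/34 + √(-1))² = (1/34 + I)²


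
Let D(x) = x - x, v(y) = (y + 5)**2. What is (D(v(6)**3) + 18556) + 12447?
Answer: 31003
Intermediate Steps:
v(y) = (5 + y)**2
D(x) = 0
(D(v(6)**3) + 18556) + 12447 = (0 + 18556) + 12447 = 18556 + 12447 = 31003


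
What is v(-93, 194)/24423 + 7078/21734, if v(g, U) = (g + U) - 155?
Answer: 28615393/88468247 ≈ 0.32345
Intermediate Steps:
v(g, U) = -155 + U + g (v(g, U) = (U + g) - 155 = -155 + U + g)
v(-93, 194)/24423 + 7078/21734 = (-155 + 194 - 93)/24423 + 7078/21734 = -54*1/24423 + 7078*(1/21734) = -18/8141 + 3539/10867 = 28615393/88468247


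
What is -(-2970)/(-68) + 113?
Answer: 2357/34 ≈ 69.323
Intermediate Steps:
-(-2970)/(-68) + 113 = -(-2970)*(-1)/68 + 113 = -90*33/68 + 113 = -1485/34 + 113 = 2357/34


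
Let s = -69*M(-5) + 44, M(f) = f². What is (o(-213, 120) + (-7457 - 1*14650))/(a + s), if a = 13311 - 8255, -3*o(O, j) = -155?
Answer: -66166/10125 ≈ -6.5349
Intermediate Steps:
o(O, j) = 155/3 (o(O, j) = -⅓*(-155) = 155/3)
a = 5056
s = -1681 (s = -69*(-5)² + 44 = -69*25 + 44 = -1725 + 44 = -1681)
(o(-213, 120) + (-7457 - 1*14650))/(a + s) = (155/3 + (-7457 - 1*14650))/(5056 - 1681) = (155/3 + (-7457 - 14650))/3375 = (155/3 - 22107)*(1/3375) = -66166/3*1/3375 = -66166/10125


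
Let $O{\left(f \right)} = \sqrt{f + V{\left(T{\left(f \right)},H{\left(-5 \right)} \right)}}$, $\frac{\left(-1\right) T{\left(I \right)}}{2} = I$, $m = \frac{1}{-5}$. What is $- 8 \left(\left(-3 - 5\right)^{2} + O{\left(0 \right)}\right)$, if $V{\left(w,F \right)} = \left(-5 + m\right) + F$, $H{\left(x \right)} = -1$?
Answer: $-512 - \frac{8 i \sqrt{155}}{5} \approx -512.0 - 19.92 i$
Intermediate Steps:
$m = - \frac{1}{5} \approx -0.2$
$T{\left(I \right)} = - 2 I$
$V{\left(w,F \right)} = - \frac{26}{5} + F$ ($V{\left(w,F \right)} = \left(-5 - \frac{1}{5}\right) + F = - \frac{26}{5} + F$)
$O{\left(f \right)} = \sqrt{- \frac{31}{5} + f}$ ($O{\left(f \right)} = \sqrt{f - \frac{31}{5}} = \sqrt{- \frac{31}{5} + f}$)
$- 8 \left(\left(-3 - 5\right)^{2} + O{\left(0 \right)}\right) = - 8 \left(\left(-3 - 5\right)^{2} + \frac{\sqrt{-155 + 25 \cdot 0}}{5}\right) = - 8 \left(\left(-8\right)^{2} + \frac{\sqrt{-155 + 0}}{5}\right) = - 8 \left(64 + \frac{\sqrt{-155}}{5}\right) = - 8 \left(64 + \frac{i \sqrt{155}}{5}\right) = -512 - \frac{8 i \sqrt{155}}{5}$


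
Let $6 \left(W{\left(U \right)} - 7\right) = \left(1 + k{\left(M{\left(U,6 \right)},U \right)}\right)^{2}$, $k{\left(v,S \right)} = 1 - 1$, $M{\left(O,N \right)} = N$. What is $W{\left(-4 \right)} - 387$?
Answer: $- \frac{2279}{6} \approx -379.83$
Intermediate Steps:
$k{\left(v,S \right)} = 0$ ($k{\left(v,S \right)} = 1 - 1 = 0$)
$W{\left(U \right)} = \frac{43}{6}$ ($W{\left(U \right)} = 7 + \frac{\left(1 + 0\right)^{2}}{6} = 7 + \frac{1^{2}}{6} = 7 + \frac{1}{6} \cdot 1 = 7 + \frac{1}{6} = \frac{43}{6}$)
$W{\left(-4 \right)} - 387 = \frac{43}{6} - 387 = - \frac{2279}{6}$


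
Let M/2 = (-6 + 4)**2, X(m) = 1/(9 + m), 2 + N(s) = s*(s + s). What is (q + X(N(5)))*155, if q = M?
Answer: 70835/57 ≈ 1242.7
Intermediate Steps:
N(s) = -2 + 2*s**2 (N(s) = -2 + s*(s + s) = -2 + s*(2*s) = -2 + 2*s**2)
M = 8 (M = 2*(-6 + 4)**2 = 2*(-2)**2 = 2*4 = 8)
q = 8
(q + X(N(5)))*155 = (8 + 1/(9 + (-2 + 2*5**2)))*155 = (8 + 1/(9 + (-2 + 2*25)))*155 = (8 + 1/(9 + (-2 + 50)))*155 = (8 + 1/(9 + 48))*155 = (8 + 1/57)*155 = (457/57)*155 = 70835/57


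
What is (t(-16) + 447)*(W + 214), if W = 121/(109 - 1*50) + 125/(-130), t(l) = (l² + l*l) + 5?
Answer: 159034454/767 ≈ 2.0735e+5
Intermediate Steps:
t(l) = 5 + 2*l² (t(l) = (l² + l²) + 5 = 2*l² + 5 = 5 + 2*l²)
W = 1671/1534 (W = 121/(109 - 50) + 125*(-1/130) = 121/59 - 25/26 = 1671/1534 ≈ 1.0893)
(t(-16) + 447)*(W + 214) = ((5 + 2*(-16)²) + 447)*(1671/1534 + 214) = ((5 + 2*256) + 447)*(329947/1534) = ((5 + 512) + 447)*(329947/1534) = (517 + 447)*(329947/1534) = 964*(329947/1534) = 159034454/767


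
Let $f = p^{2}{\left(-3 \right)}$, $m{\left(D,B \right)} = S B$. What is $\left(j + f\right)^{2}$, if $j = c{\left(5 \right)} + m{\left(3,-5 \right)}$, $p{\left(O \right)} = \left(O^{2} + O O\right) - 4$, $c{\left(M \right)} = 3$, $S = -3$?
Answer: $45796$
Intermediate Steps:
$m{\left(D,B \right)} = - 3 B$
$p{\left(O \right)} = -4 + 2 O^{2}$ ($p{\left(O \right)} = \left(O^{2} + O^{2}\right) - 4 = 2 O^{2} - 4 = -4 + 2 O^{2}$)
$f = 196$ ($f = \left(-4 + 2 \left(-3\right)^{2}\right)^{2} = \left(-4 + 2 \cdot 9\right)^{2} = \left(-4 + 18\right)^{2} = 14^{2} = 196$)
$j = 18$ ($j = 3 - -15 = 3 + 15 = 18$)
$\left(j + f\right)^{2} = \left(18 + 196\right)^{2} = 214^{2} = 45796$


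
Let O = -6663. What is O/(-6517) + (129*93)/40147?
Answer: 18193890/13770421 ≈ 1.3212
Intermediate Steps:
O/(-6517) + (129*93)/40147 = -6663/(-6517) + (129*93)/40147 = -6663*(-1/6517) + 11997*(1/40147) = 6663/6517 + 11997/40147 = 18193890/13770421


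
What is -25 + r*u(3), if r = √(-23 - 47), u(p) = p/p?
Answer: -25 + I*√70 ≈ -25.0 + 8.3666*I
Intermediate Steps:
u(p) = 1
r = I*√70 (r = √(-70) = I*√70 ≈ 8.3666*I)
-25 + r*u(3) = -25 + (I*√70)*1 = -25 + I*√70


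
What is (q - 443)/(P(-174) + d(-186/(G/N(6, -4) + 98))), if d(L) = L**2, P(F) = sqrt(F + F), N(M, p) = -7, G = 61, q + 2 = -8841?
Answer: -512423969531250/4664525211593 + 708465576171875*I*sqrt(87)/13993575634779 ≈ -109.86 + 472.23*I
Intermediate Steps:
q = -8843 (q = -2 - 8841 = -8843)
P(F) = sqrt(2)*sqrt(F) (P(F) = sqrt(2*F) = sqrt(2)*sqrt(F))
(q - 443)/(P(-174) + d(-186/(G/N(6, -4) + 98))) = (-8843 - 443)/(sqrt(2)*sqrt(-174) + (-186/(61/(-7) + 98))**2) = -9286/(sqrt(2)*(I*sqrt(174)) + (-186/(61*(-1/7) + 98))**2) = -9286/(2*I*sqrt(87) + (-186/(-61/7 + 98))**2) = -9286/(2*I*sqrt(87) + (-186/625/7)**2) = -9286/(2*I*sqrt(87) + (-186*7/625)**2) = -9286/(2*I*sqrt(87) + (-1302/625)**2) = -9286/(2*I*sqrt(87) + 1695204/390625) = -9286/(1695204/390625 + 2*I*sqrt(87))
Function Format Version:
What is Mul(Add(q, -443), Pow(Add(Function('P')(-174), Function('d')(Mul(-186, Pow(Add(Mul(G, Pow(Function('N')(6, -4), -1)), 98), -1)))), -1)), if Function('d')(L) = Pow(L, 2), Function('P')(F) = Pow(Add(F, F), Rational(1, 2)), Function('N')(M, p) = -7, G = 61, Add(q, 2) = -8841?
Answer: Add(Rational(-512423969531250, 4664525211593), Mul(Rational(708465576171875, 13993575634779), I, Pow(87, Rational(1, 2)))) ≈ Add(-109.86, Mul(472.23, I))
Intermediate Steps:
q = -8843 (q = Add(-2, -8841) = -8843)
Function('P')(F) = Mul(Pow(2, Rational(1, 2)), Pow(F, Rational(1, 2))) (Function('P')(F) = Pow(Mul(2, F), Rational(1, 2)) = Mul(Pow(2, Rational(1, 2)), Pow(F, Rational(1, 2))))
Mul(Add(q, -443), Pow(Add(Function('P')(-174), Function('d')(Mul(-186, Pow(Add(Mul(G, Pow(Function('N')(6, -4), -1)), 98), -1)))), -1)) = Mul(Add(-8843, -443), Pow(Add(Mul(Pow(2, Rational(1, 2)), Pow(-174, Rational(1, 2))), Pow(Mul(-186, Pow(Add(Mul(61, Pow(-7, -1)), 98), -1)), 2)), -1)) = Mul(-9286, Pow(Add(Mul(Pow(2, Rational(1, 2)), Mul(I, Pow(174, Rational(1, 2)))), Pow(Mul(-186, Pow(Add(Mul(61, Rational(-1, 7)), 98), -1)), 2)), -1)) = Mul(-9286, Pow(Add(Mul(2, I, Pow(87, Rational(1, 2))), Pow(Mul(-186, Pow(Add(Rational(-61, 7), 98), -1)), 2)), -1)) = Mul(-9286, Pow(Add(Mul(2, I, Pow(87, Rational(1, 2))), Pow(Mul(-186, Pow(Rational(625, 7), -1)), 2)), -1)) = Mul(-9286, Pow(Add(Mul(2, I, Pow(87, Rational(1, 2))), Pow(Mul(-186, Rational(7, 625)), 2)), -1)) = Mul(-9286, Pow(Add(Mul(2, I, Pow(87, Rational(1, 2))), Pow(Rational(-1302, 625), 2)), -1)) = Mul(-9286, Pow(Add(Mul(2, I, Pow(87, Rational(1, 2))), Rational(1695204, 390625)), -1)) = Mul(-9286, Pow(Add(Rational(1695204, 390625), Mul(2, I, Pow(87, Rational(1, 2)))), -1))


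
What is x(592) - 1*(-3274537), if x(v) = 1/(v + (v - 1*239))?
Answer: 3094437466/945 ≈ 3.2745e+6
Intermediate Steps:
x(v) = 1/(-239 + 2*v) (x(v) = 1/(v + (v - 239)) = 1/(v + (-239 + v)) = 1/(-239 + 2*v))
x(592) - 1*(-3274537) = 1/(-239 + 2*592) - 1*(-3274537) = 1/(-239 + 1184) + 3274537 = 1/945 + 3274537 = 3094437466/945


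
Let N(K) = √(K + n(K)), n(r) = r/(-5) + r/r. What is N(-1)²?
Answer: ⅕ ≈ 0.20000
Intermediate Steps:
n(r) = 1 - r/5 (n(r) = r*(-⅕) + 1 = -r/5 + 1 = 1 - r/5)
N(K) = √(1 + 4*K/5) (N(K) = √(K + (1 - K/5)) = √(1 + 4*K/5))
N(-1)² = (√(25 + 20*(-1))/5)² = (√(25 - 20)/5)² = (√5/5)² = ⅕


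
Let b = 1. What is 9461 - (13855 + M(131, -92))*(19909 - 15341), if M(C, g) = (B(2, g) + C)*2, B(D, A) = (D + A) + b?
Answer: -63663891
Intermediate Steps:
B(D, A) = 1 + A + D (B(D, A) = (D + A) + 1 = (A + D) + 1 = 1 + A + D)
M(C, g) = 6 + 2*C + 2*g (M(C, g) = ((1 + g + 2) + C)*2 = ((3 + g) + C)*2 = (3 + C + g)*2 = 6 + 2*C + 2*g)
9461 - (13855 + M(131, -92))*(19909 - 15341) = 9461 - (13855 + (6 + 2*131 + 2*(-92)))*(19909 - 15341) = 9461 - (13855 + (6 + 262 - 184))*4568 = 9461 - (13855 + 84)*4568 = 9461 - 13939*4568 = 9461 - 1*63673352 = 9461 - 63673352 = -63663891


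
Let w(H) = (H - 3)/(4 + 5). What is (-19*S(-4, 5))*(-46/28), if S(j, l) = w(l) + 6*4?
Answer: 47633/63 ≈ 756.08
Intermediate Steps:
w(H) = -1/3 + H/9 (w(H) = (-3 + H)/9 = (-3 + H)*(1/9) = -1/3 + H/9)
S(j, l) = 71/3 + l/9 (S(j, l) = (-1/3 + l/9) + 6*4 = (-1/3 + l/9) + 24 = 71/3 + l/9)
(-19*S(-4, 5))*(-46/28) = (-19*(71/3 + (1/9)*5))*(-46/28) = (-19*(71/3 + 5/9))*(-46*1/28) = -19*218/9*(-23/14) = -4142/9*(-23/14) = 47633/63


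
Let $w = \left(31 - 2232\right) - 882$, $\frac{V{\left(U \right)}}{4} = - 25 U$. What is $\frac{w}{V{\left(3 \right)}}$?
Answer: $\frac{3083}{300} \approx 10.277$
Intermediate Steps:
$V{\left(U \right)} = - 100 U$ ($V{\left(U \right)} = 4 \left(- 25 U\right) = - 100 U$)
$w = -3083$ ($w = -2201 - 882 = -3083$)
$\frac{w}{V{\left(3 \right)}} = - \frac{3083}{\left(-100\right) 3} = - \frac{3083}{-300} = \left(-3083\right) \left(- \frac{1}{300}\right) = \frac{3083}{300}$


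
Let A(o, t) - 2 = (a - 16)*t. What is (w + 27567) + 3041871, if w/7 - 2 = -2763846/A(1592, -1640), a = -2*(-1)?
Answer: 11743568317/3827 ≈ 3.0686e+6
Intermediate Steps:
a = 2
A(o, t) = 2 - 14*t (A(o, t) = 2 + (2 - 16)*t = 2 - 14*t)
w = -3170909/3827 (w = 14 + 7*(-2763846/(2 - 14*(-1640))) = 14 + 7*(-2763846/(2 + 22960)) = 14 + 7*(-2763846/22962) = 14 + 7*(-2763846*1/22962) = 14 + 7*(-460641/3827) = 14 - 3224487/3827 = -3170909/3827 ≈ -828.56)
(w + 27567) + 3041871 = (-3170909/3827 + 27567) + 3041871 = 102328000/3827 + 3041871 = 11743568317/3827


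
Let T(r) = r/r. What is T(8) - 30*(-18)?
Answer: 541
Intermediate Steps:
T(r) = 1
T(8) - 30*(-18) = 1 - 30*(-18) = 1 + 540 = 541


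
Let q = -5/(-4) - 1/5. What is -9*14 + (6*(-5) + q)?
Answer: -3099/20 ≈ -154.95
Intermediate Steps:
q = 21/20 (q = -5*(-1/4) - 1*1/5 = 5/4 - 1/5 = 21/20 ≈ 1.0500)
-9*14 + (6*(-5) + q) = -9*14 + (6*(-5) + 21/20) = -126 + (-30 + 21/20) = -126 - 579/20 = -3099/20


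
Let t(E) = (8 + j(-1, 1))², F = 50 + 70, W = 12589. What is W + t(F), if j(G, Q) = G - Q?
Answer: 12625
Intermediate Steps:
F = 120
t(E) = 36 (t(E) = (8 + (-1 - 1*1))² = (8 + (-1 - 1))² = (8 - 2)² = 6² = 36)
W + t(F) = 12589 + 36 = 12625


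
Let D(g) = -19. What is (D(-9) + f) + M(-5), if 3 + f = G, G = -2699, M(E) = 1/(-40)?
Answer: -108841/40 ≈ -2721.0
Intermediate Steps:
M(E) = -1/40
f = -2702 (f = -3 - 2699 = -2702)
(D(-9) + f) + M(-5) = (-19 - 2702) - 1/40 = -2721 - 1/40 = -108841/40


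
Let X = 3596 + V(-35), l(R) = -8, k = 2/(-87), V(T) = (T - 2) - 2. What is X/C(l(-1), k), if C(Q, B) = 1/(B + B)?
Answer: -14228/87 ≈ -163.54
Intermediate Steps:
V(T) = -4 + T (V(T) = (-2 + T) - 2 = -4 + T)
k = -2/87 (k = 2*(-1/87) = -2/87 ≈ -0.022988)
C(Q, B) = 1/(2*B)
X = 3557 (X = 3596 + (-4 - 35) = 3596 - 39 = 3557)
X/C(l(-1), k) = 3557/((1/(2*(-2/87)))) = 3557/(((1/2)*(-87/2))) = 3557/(-87/4) = 3557*(-4/87) = -14228/87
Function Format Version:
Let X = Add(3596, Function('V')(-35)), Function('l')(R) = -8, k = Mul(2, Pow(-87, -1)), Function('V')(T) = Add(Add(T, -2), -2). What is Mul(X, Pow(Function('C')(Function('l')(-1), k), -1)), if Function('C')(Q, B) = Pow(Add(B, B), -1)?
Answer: Rational(-14228, 87) ≈ -163.54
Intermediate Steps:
Function('V')(T) = Add(-4, T) (Function('V')(T) = Add(Add(-2, T), -2) = Add(-4, T))
k = Rational(-2, 87) (k = Mul(2, Rational(-1, 87)) = Rational(-2, 87) ≈ -0.022988)
Function('C')(Q, B) = Mul(Rational(1, 2), Pow(B, -1)) (Function('C')(Q, B) = Pow(Mul(2, B), -1) = Mul(Rational(1, 2), Pow(B, -1)))
X = 3557 (X = Add(3596, Add(-4, -35)) = Add(3596, -39) = 3557)
Mul(X, Pow(Function('C')(Function('l')(-1), k), -1)) = Mul(3557, Pow(Mul(Rational(1, 2), Pow(Rational(-2, 87), -1)), -1)) = Mul(3557, Pow(Mul(Rational(1, 2), Rational(-87, 2)), -1)) = Mul(3557, Pow(Rational(-87, 4), -1)) = Mul(3557, Rational(-4, 87)) = Rational(-14228, 87)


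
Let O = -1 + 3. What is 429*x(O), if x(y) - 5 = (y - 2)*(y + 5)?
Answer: 2145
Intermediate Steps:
O = 2
x(y) = 5 + (-2 + y)*(5 + y) (x(y) = 5 + (y - 2)*(y + 5) = 5 + (-2 + y)*(5 + y))
429*x(O) = 429*(-5 + 2² + 3*2) = 429*(-5 + 4 + 6) = 429*5 = 2145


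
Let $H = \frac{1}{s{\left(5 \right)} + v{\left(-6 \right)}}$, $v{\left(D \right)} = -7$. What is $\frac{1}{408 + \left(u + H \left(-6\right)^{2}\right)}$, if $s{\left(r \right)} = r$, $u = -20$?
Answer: $\frac{1}{370} \approx 0.0027027$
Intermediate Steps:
$H = - \frac{1}{2}$ ($H = \frac{1}{5 - 7} = \frac{1}{-2} = - \frac{1}{2} \approx -0.5$)
$\frac{1}{408 + \left(u + H \left(-6\right)^{2}\right)} = \frac{1}{408 - \left(20 + \frac{\left(-6\right)^{2}}{2}\right)} = \frac{1}{408 - 38} = \frac{1}{370}$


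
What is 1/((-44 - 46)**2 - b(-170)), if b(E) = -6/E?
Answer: 85/688497 ≈ 0.00012346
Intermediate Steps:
1/((-44 - 46)**2 - b(-170)) = 1/((-44 - 46)**2 - (-6)/(-170)) = 1/((-90)**2 - (-6)*(-1)/170) = 1/(8100 - 1*3/85) = 1/(8100 - 3/85) = 1/(688497/85) = 85/688497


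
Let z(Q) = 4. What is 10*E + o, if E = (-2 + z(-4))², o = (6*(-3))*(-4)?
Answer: 112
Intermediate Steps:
o = 72 (o = -18*(-4) = 72)
E = 4 (E = (-2 + 4)² = 2² = 4)
10*E + o = 10*4 + 72 = 40 + 72 = 112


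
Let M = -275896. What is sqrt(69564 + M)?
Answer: 2*I*sqrt(51583) ≈ 454.24*I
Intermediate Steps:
sqrt(69564 + M) = sqrt(69564 - 275896) = sqrt(-206332) = 2*I*sqrt(51583)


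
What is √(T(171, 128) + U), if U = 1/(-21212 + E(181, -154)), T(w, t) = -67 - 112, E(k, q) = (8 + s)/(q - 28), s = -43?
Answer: I*√54444649156953/551507 ≈ 13.379*I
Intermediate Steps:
E(k, q) = -35/(-28 + q) (E(k, q) = (8 - 43)/(q - 28) = -35/(-28 + q))
T(w, t) = -179
U = -26/551507 (U = 1/(-21212 - 35/(-28 - 154)) = 1/(-21212 - 35/(-182)) = 1/(-21212 - 35*(-1/182)) = 1/(-21212 + 5/26) = 1/(-551507/26) = -26/551507 ≈ -4.7144e-5)
√(T(171, 128) + U) = √(-179 - 26/551507) = √(-98719779/551507) = I*√54444649156953/551507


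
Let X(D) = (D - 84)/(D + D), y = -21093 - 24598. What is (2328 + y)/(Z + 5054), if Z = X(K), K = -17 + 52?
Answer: -433630/50533 ≈ -8.5811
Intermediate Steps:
K = 35
y = -45691
X(D) = (-84 + D)/(2*D) (X(D) = (-84 + D)/((2*D)) = (-84 + D)*(1/(2*D)) = (-84 + D)/(2*D))
Z = -7/10 (Z = (½)*(-84 + 35)/35 = (½)*(1/35)*(-49) = -7/10 ≈ -0.70000)
(2328 + y)/(Z + 5054) = (2328 - 45691)/(-7/10 + 5054) = -43363/50533/10 = -43363*10/50533 = -433630/50533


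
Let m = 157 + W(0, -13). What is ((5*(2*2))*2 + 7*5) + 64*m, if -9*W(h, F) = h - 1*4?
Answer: 91363/9 ≈ 10151.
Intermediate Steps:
W(h, F) = 4/9 - h/9 (W(h, F) = -(h - 1*4)/9 = -(h - 4)/9 = -(-4 + h)/9 = 4/9 - h/9)
m = 1417/9 (m = 157 + (4/9 - ⅑*0) = 157 + (4/9 + 0) = 157 + 4/9 = 1417/9 ≈ 157.44)
((5*(2*2))*2 + 7*5) + 64*m = ((5*(2*2))*2 + 7*5) + 64*(1417/9) = ((5*4)*2 + 35) + 90688/9 = (20*2 + 35) + 90688/9 = (40 + 35) + 90688/9 = 75 + 90688/9 = 91363/9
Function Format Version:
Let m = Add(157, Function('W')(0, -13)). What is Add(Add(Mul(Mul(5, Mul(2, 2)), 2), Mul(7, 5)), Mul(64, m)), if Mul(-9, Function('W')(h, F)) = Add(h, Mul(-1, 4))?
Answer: Rational(91363, 9) ≈ 10151.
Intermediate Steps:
Function('W')(h, F) = Add(Rational(4, 9), Mul(Rational(-1, 9), h)) (Function('W')(h, F) = Mul(Rational(-1, 9), Add(h, Mul(-1, 4))) = Mul(Rational(-1, 9), Add(h, -4)) = Mul(Rational(-1, 9), Add(-4, h)) = Add(Rational(4, 9), Mul(Rational(-1, 9), h)))
m = Rational(1417, 9) (m = Add(157, Add(Rational(4, 9), Mul(Rational(-1, 9), 0))) = Add(157, Add(Rational(4, 9), 0)) = Add(157, Rational(4, 9)) = Rational(1417, 9) ≈ 157.44)
Add(Add(Mul(Mul(5, Mul(2, 2)), 2), Mul(7, 5)), Mul(64, m)) = Add(Add(Mul(Mul(5, Mul(2, 2)), 2), Mul(7, 5)), Mul(64, Rational(1417, 9))) = Add(Add(Mul(Mul(5, 4), 2), 35), Rational(90688, 9)) = Add(Add(Mul(20, 2), 35), Rational(90688, 9)) = Add(Add(40, 35), Rational(90688, 9)) = Add(75, Rational(90688, 9)) = Rational(91363, 9)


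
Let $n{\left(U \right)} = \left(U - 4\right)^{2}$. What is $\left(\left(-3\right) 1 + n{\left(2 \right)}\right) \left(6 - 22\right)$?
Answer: $-16$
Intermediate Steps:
$n{\left(U \right)} = \left(-4 + U\right)^{2}$
$\left(\left(-3\right) 1 + n{\left(2 \right)}\right) \left(6 - 22\right) = \left(\left(-3\right) 1 + \left(-4 + 2\right)^{2}\right) \left(6 - 22\right) = \left(-3 + \left(-2\right)^{2}\right) \left(6 - 22\right) = \left(-3 + 4\right) \left(-16\right) = 1 \left(-16\right) = -16$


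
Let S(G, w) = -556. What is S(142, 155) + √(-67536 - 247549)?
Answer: -556 + I*√315085 ≈ -556.0 + 561.32*I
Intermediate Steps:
S(142, 155) + √(-67536 - 247549) = -556 + √(-67536 - 247549) = -556 + √(-315085) = -556 + I*√315085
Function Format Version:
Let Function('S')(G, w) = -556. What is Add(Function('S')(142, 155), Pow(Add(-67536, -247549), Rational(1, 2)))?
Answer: Add(-556, Mul(I, Pow(315085, Rational(1, 2)))) ≈ Add(-556.00, Mul(561.32, I))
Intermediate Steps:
Add(Function('S')(142, 155), Pow(Add(-67536, -247549), Rational(1, 2))) = Add(-556, Pow(Add(-67536, -247549), Rational(1, 2))) = Add(-556, Pow(-315085, Rational(1, 2))) = Add(-556, Mul(I, Pow(315085, Rational(1, 2))))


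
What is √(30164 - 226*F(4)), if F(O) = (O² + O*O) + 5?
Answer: √21802 ≈ 147.66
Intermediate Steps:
F(O) = 5 + 2*O² (F(O) = (O² + O²) + 5 = 2*O² + 5 = 5 + 2*O²)
√(30164 - 226*F(4)) = √(30164 - 226*(5 + 2*4²)) = √(30164 - 226*(5 + 2*16)) = √(30164 - 226*(5 + 32)) = √(30164 - 226*37) = √(30164 - 8362) = √21802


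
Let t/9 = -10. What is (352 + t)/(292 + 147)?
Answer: 262/439 ≈ 0.59681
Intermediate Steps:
t = -90 (t = 9*(-10) = -90)
(352 + t)/(292 + 147) = (352 - 90)/(292 + 147) = 262/439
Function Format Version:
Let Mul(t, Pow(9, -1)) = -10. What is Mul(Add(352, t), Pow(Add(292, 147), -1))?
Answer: Rational(262, 439) ≈ 0.59681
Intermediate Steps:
t = -90 (t = Mul(9, -10) = -90)
Mul(Add(352, t), Pow(Add(292, 147), -1)) = Mul(Add(352, -90), Pow(Add(292, 147), -1)) = Mul(262, Pow(439, -1)) = Mul(262, Rational(1, 439)) = Rational(262, 439)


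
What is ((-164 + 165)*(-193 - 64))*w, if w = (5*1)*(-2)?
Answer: 2570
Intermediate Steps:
w = -10 (w = 5*(-2) = -10)
((-164 + 165)*(-193 - 64))*w = ((-164 + 165)*(-193 - 64))*(-10) = (1*(-257))*(-10) = -257*(-10) = 2570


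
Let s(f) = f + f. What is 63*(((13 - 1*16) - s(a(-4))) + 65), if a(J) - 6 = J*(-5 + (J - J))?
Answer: 630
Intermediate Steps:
a(J) = 6 - 5*J (a(J) = 6 + J*(-5 + (J - J)) = 6 + J*(-5 + 0) = 6 + J*(-5) = 6 - 5*J)
s(f) = 2*f
63*(((13 - 1*16) - s(a(-4))) + 65) = 63*(((13 - 1*16) - 2*(6 - 5*(-4))) + 65) = 63*(((13 - 16) - 2*(6 + 20)) + 65) = 63*((-3 - 2*26) + 65) = 63*((-3 - 1*52) + 65) = 63*((-3 - 52) + 65) = 63*(-55 + 65) = 63*10 = 630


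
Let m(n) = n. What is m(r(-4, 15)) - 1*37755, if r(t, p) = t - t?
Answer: -37755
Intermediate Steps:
r(t, p) = 0
m(r(-4, 15)) - 1*37755 = 0 - 1*37755 = 0 - 37755 = -37755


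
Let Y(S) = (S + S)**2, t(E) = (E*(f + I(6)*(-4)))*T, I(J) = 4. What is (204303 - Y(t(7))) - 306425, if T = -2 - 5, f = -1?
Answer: -2877678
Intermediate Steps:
T = -7
t(E) = 119*E (t(E) = (E*(-1 + 4*(-4)))*(-7) = (E*(-1 - 16))*(-7) = (E*(-17))*(-7) = -17*E*(-7) = 119*E)
Y(S) = 4*S**2 (Y(S) = (2*S)**2 = 4*S**2)
(204303 - Y(t(7))) - 306425 = (204303 - 4*(119*7)**2) - 306425 = (204303 - 4*833**2) - 306425 = (204303 - 4*693889) - 306425 = (204303 - 1*2775556) - 306425 = (204303 - 2775556) - 306425 = -2571253 - 306425 = -2877678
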